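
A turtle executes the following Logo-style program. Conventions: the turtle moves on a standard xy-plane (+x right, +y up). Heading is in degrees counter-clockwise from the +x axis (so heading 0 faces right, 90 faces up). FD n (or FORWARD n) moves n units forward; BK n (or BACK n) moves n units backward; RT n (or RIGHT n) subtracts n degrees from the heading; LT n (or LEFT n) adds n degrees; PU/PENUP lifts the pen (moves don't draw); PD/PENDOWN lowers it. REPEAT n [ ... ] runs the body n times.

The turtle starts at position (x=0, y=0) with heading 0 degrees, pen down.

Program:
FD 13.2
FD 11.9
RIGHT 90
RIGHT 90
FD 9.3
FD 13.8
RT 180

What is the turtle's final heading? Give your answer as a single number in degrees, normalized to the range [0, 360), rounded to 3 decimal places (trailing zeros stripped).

Answer: 0

Derivation:
Executing turtle program step by step:
Start: pos=(0,0), heading=0, pen down
FD 13.2: (0,0) -> (13.2,0) [heading=0, draw]
FD 11.9: (13.2,0) -> (25.1,0) [heading=0, draw]
RT 90: heading 0 -> 270
RT 90: heading 270 -> 180
FD 9.3: (25.1,0) -> (15.8,0) [heading=180, draw]
FD 13.8: (15.8,0) -> (2,0) [heading=180, draw]
RT 180: heading 180 -> 0
Final: pos=(2,0), heading=0, 4 segment(s) drawn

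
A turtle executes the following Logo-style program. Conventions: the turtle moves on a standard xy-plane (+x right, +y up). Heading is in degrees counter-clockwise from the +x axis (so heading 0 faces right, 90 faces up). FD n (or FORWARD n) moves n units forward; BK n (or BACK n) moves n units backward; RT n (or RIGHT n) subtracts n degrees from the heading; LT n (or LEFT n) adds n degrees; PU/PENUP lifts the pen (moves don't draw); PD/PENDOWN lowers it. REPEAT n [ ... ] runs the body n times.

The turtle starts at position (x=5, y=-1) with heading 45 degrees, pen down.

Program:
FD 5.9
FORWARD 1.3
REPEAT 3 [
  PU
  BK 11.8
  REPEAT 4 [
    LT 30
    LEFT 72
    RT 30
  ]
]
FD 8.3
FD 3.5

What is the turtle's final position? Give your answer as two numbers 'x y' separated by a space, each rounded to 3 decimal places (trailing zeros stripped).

Executing turtle program step by step:
Start: pos=(5,-1), heading=45, pen down
FD 5.9: (5,-1) -> (9.172,3.172) [heading=45, draw]
FD 1.3: (9.172,3.172) -> (10.091,4.091) [heading=45, draw]
REPEAT 3 [
  -- iteration 1/3 --
  PU: pen up
  BK 11.8: (10.091,4.091) -> (1.747,-4.253) [heading=45, move]
  REPEAT 4 [
    -- iteration 1/4 --
    LT 30: heading 45 -> 75
    LT 72: heading 75 -> 147
    RT 30: heading 147 -> 117
    -- iteration 2/4 --
    LT 30: heading 117 -> 147
    LT 72: heading 147 -> 219
    RT 30: heading 219 -> 189
    -- iteration 3/4 --
    LT 30: heading 189 -> 219
    LT 72: heading 219 -> 291
    RT 30: heading 291 -> 261
    -- iteration 4/4 --
    LT 30: heading 261 -> 291
    LT 72: heading 291 -> 3
    RT 30: heading 3 -> 333
  ]
  -- iteration 2/3 --
  PU: pen up
  BK 11.8: (1.747,-4.253) -> (-8.767,1.104) [heading=333, move]
  REPEAT 4 [
    -- iteration 1/4 --
    LT 30: heading 333 -> 3
    LT 72: heading 3 -> 75
    RT 30: heading 75 -> 45
    -- iteration 2/4 --
    LT 30: heading 45 -> 75
    LT 72: heading 75 -> 147
    RT 30: heading 147 -> 117
    -- iteration 3/4 --
    LT 30: heading 117 -> 147
    LT 72: heading 147 -> 219
    RT 30: heading 219 -> 189
    -- iteration 4/4 --
    LT 30: heading 189 -> 219
    LT 72: heading 219 -> 291
    RT 30: heading 291 -> 261
  ]
  -- iteration 3/3 --
  PU: pen up
  BK 11.8: (-8.767,1.104) -> (-6.921,12.759) [heading=261, move]
  REPEAT 4 [
    -- iteration 1/4 --
    LT 30: heading 261 -> 291
    LT 72: heading 291 -> 3
    RT 30: heading 3 -> 333
    -- iteration 2/4 --
    LT 30: heading 333 -> 3
    LT 72: heading 3 -> 75
    RT 30: heading 75 -> 45
    -- iteration 3/4 --
    LT 30: heading 45 -> 75
    LT 72: heading 75 -> 147
    RT 30: heading 147 -> 117
    -- iteration 4/4 --
    LT 30: heading 117 -> 147
    LT 72: heading 147 -> 219
    RT 30: heading 219 -> 189
  ]
]
FD 8.3: (-6.921,12.759) -> (-15.118,11.461) [heading=189, move]
FD 3.5: (-15.118,11.461) -> (-18.575,10.913) [heading=189, move]
Final: pos=(-18.575,10.913), heading=189, 2 segment(s) drawn

Answer: -18.575 10.913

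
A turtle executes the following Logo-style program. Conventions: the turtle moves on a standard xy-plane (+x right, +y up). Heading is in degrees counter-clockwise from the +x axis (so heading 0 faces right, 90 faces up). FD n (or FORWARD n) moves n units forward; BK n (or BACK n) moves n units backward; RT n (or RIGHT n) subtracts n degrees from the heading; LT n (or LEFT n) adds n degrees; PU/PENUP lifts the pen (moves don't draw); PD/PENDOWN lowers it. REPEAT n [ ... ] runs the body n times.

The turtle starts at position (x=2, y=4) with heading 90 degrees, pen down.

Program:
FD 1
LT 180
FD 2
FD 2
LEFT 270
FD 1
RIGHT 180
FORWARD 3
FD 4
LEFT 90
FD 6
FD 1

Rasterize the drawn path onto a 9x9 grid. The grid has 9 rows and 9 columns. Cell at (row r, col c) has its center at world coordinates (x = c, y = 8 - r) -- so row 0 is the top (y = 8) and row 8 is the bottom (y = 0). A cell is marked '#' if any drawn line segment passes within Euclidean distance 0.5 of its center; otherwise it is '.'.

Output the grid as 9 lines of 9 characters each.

Segment 0: (2,4) -> (2,5)
Segment 1: (2,5) -> (2,3)
Segment 2: (2,3) -> (2,1)
Segment 3: (2,1) -> (1,1)
Segment 4: (1,1) -> (4,1)
Segment 5: (4,1) -> (8,1)
Segment 6: (8,1) -> (8,7)
Segment 7: (8,7) -> (8,8)

Answer: ........#
........#
........#
..#.....#
..#.....#
..#.....#
..#.....#
.########
.........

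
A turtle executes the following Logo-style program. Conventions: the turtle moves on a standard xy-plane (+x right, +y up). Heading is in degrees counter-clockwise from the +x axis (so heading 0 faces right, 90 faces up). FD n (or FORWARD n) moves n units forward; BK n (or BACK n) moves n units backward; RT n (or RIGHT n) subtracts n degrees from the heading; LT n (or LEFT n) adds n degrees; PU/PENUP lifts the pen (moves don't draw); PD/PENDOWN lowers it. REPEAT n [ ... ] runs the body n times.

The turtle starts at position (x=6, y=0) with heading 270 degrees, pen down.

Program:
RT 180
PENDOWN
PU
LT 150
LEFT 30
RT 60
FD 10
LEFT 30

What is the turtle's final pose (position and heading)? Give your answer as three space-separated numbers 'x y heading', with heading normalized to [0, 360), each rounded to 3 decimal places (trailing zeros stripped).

Executing turtle program step by step:
Start: pos=(6,0), heading=270, pen down
RT 180: heading 270 -> 90
PD: pen down
PU: pen up
LT 150: heading 90 -> 240
LT 30: heading 240 -> 270
RT 60: heading 270 -> 210
FD 10: (6,0) -> (-2.66,-5) [heading=210, move]
LT 30: heading 210 -> 240
Final: pos=(-2.66,-5), heading=240, 0 segment(s) drawn

Answer: -2.66 -5 240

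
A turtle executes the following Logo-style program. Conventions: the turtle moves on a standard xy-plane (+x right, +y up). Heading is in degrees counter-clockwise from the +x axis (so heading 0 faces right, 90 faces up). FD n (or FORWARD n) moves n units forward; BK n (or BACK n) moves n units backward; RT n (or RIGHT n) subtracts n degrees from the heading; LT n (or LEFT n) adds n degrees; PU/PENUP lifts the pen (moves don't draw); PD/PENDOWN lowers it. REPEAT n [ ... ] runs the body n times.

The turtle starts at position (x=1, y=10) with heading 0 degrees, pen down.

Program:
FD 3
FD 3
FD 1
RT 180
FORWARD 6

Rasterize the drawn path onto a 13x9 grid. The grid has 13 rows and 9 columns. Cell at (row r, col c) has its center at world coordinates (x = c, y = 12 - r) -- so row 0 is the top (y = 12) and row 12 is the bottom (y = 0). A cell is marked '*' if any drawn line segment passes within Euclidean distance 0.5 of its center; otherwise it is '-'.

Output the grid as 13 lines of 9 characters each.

Segment 0: (1,10) -> (4,10)
Segment 1: (4,10) -> (7,10)
Segment 2: (7,10) -> (8,10)
Segment 3: (8,10) -> (2,10)

Answer: ---------
---------
-********
---------
---------
---------
---------
---------
---------
---------
---------
---------
---------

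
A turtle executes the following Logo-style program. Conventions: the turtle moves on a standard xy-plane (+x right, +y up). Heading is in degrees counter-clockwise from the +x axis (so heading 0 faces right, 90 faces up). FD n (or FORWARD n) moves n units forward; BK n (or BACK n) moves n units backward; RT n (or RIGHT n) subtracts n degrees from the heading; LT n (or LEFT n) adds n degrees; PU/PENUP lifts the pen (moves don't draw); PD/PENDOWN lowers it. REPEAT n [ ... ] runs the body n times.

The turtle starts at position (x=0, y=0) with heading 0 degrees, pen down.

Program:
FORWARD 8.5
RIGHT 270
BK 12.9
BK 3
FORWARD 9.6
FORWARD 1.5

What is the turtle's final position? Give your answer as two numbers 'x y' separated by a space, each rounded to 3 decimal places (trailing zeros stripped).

Executing turtle program step by step:
Start: pos=(0,0), heading=0, pen down
FD 8.5: (0,0) -> (8.5,0) [heading=0, draw]
RT 270: heading 0 -> 90
BK 12.9: (8.5,0) -> (8.5,-12.9) [heading=90, draw]
BK 3: (8.5,-12.9) -> (8.5,-15.9) [heading=90, draw]
FD 9.6: (8.5,-15.9) -> (8.5,-6.3) [heading=90, draw]
FD 1.5: (8.5,-6.3) -> (8.5,-4.8) [heading=90, draw]
Final: pos=(8.5,-4.8), heading=90, 5 segment(s) drawn

Answer: 8.5 -4.8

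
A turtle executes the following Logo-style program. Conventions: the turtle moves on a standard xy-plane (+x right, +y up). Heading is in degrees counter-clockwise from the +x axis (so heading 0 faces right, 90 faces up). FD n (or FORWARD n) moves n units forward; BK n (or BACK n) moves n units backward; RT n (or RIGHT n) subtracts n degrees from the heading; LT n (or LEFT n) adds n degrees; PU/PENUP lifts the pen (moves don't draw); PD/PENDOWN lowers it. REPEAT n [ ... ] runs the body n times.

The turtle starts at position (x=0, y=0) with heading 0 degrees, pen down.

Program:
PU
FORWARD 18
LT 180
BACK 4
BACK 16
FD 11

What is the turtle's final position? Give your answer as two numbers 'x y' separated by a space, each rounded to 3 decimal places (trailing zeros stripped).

Executing turtle program step by step:
Start: pos=(0,0), heading=0, pen down
PU: pen up
FD 18: (0,0) -> (18,0) [heading=0, move]
LT 180: heading 0 -> 180
BK 4: (18,0) -> (22,0) [heading=180, move]
BK 16: (22,0) -> (38,0) [heading=180, move]
FD 11: (38,0) -> (27,0) [heading=180, move]
Final: pos=(27,0), heading=180, 0 segment(s) drawn

Answer: 27 0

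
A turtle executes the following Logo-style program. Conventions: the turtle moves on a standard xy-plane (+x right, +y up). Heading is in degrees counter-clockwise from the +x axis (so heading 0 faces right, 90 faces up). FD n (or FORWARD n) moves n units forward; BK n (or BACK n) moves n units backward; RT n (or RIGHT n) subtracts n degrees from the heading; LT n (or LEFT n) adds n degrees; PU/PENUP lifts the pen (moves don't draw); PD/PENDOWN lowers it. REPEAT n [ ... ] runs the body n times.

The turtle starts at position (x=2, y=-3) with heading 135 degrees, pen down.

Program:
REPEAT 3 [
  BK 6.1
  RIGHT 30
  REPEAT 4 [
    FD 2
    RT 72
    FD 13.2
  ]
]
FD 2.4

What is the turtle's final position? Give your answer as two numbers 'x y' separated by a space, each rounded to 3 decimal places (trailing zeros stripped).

Executing turtle program step by step:
Start: pos=(2,-3), heading=135, pen down
REPEAT 3 [
  -- iteration 1/3 --
  BK 6.1: (2,-3) -> (6.313,-7.313) [heading=135, draw]
  RT 30: heading 135 -> 105
  REPEAT 4 [
    -- iteration 1/4 --
    FD 2: (6.313,-7.313) -> (5.796,-5.381) [heading=105, draw]
    RT 72: heading 105 -> 33
    FD 13.2: (5.796,-5.381) -> (16.866,1.808) [heading=33, draw]
    -- iteration 2/4 --
    FD 2: (16.866,1.808) -> (18.544,2.897) [heading=33, draw]
    RT 72: heading 33 -> 321
    FD 13.2: (18.544,2.897) -> (28.802,-5.41) [heading=321, draw]
    -- iteration 3/4 --
    FD 2: (28.802,-5.41) -> (30.356,-6.669) [heading=321, draw]
    RT 72: heading 321 -> 249
    FD 13.2: (30.356,-6.669) -> (25.626,-18.992) [heading=249, draw]
    -- iteration 4/4 --
    FD 2: (25.626,-18.992) -> (24.909,-20.859) [heading=249, draw]
    RT 72: heading 249 -> 177
    FD 13.2: (24.909,-20.859) -> (11.727,-20.168) [heading=177, draw]
  ]
  -- iteration 2/3 --
  BK 6.1: (11.727,-20.168) -> (17.819,-20.487) [heading=177, draw]
  RT 30: heading 177 -> 147
  REPEAT 4 [
    -- iteration 1/4 --
    FD 2: (17.819,-20.487) -> (16.141,-19.398) [heading=147, draw]
    RT 72: heading 147 -> 75
    FD 13.2: (16.141,-19.398) -> (19.558,-6.648) [heading=75, draw]
    -- iteration 2/4 --
    FD 2: (19.558,-6.648) -> (20.075,-4.716) [heading=75, draw]
    RT 72: heading 75 -> 3
    FD 13.2: (20.075,-4.716) -> (33.257,-4.025) [heading=3, draw]
    -- iteration 3/4 --
    FD 2: (33.257,-4.025) -> (35.255,-3.921) [heading=3, draw]
    RT 72: heading 3 -> 291
    FD 13.2: (35.255,-3.921) -> (39.985,-16.244) [heading=291, draw]
    -- iteration 4/4 --
    FD 2: (39.985,-16.244) -> (40.702,-18.111) [heading=291, draw]
    RT 72: heading 291 -> 219
    FD 13.2: (40.702,-18.111) -> (30.443,-26.418) [heading=219, draw]
  ]
  -- iteration 3/3 --
  BK 6.1: (30.443,-26.418) -> (35.184,-22.579) [heading=219, draw]
  RT 30: heading 219 -> 189
  REPEAT 4 [
    -- iteration 1/4 --
    FD 2: (35.184,-22.579) -> (33.209,-22.892) [heading=189, draw]
    RT 72: heading 189 -> 117
    FD 13.2: (33.209,-22.892) -> (27.216,-11.131) [heading=117, draw]
    -- iteration 2/4 --
    FD 2: (27.216,-11.131) -> (26.308,-9.349) [heading=117, draw]
    RT 72: heading 117 -> 45
    FD 13.2: (26.308,-9.349) -> (35.642,-0.015) [heading=45, draw]
    -- iteration 3/4 --
    FD 2: (35.642,-0.015) -> (37.056,1.399) [heading=45, draw]
    RT 72: heading 45 -> 333
    FD 13.2: (37.056,1.399) -> (48.817,-4.593) [heading=333, draw]
    -- iteration 4/4 --
    FD 2: (48.817,-4.593) -> (50.599,-5.501) [heading=333, draw]
    RT 72: heading 333 -> 261
    FD 13.2: (50.599,-5.501) -> (48.534,-18.539) [heading=261, draw]
  ]
]
FD 2.4: (48.534,-18.539) -> (48.159,-20.909) [heading=261, draw]
Final: pos=(48.159,-20.909), heading=261, 28 segment(s) drawn

Answer: 48.159 -20.909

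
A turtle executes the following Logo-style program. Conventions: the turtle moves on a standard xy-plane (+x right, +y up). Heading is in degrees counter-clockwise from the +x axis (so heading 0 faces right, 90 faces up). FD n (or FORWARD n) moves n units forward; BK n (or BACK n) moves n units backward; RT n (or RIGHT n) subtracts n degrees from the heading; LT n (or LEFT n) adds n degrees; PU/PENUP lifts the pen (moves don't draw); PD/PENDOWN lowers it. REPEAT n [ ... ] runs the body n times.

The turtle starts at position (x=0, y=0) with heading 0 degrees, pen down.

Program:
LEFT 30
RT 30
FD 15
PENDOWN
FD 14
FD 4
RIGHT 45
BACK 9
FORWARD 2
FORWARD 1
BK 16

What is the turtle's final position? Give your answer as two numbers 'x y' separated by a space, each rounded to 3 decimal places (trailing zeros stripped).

Answer: 17.444 15.556

Derivation:
Executing turtle program step by step:
Start: pos=(0,0), heading=0, pen down
LT 30: heading 0 -> 30
RT 30: heading 30 -> 0
FD 15: (0,0) -> (15,0) [heading=0, draw]
PD: pen down
FD 14: (15,0) -> (29,0) [heading=0, draw]
FD 4: (29,0) -> (33,0) [heading=0, draw]
RT 45: heading 0 -> 315
BK 9: (33,0) -> (26.636,6.364) [heading=315, draw]
FD 2: (26.636,6.364) -> (28.05,4.95) [heading=315, draw]
FD 1: (28.05,4.95) -> (28.757,4.243) [heading=315, draw]
BK 16: (28.757,4.243) -> (17.444,15.556) [heading=315, draw]
Final: pos=(17.444,15.556), heading=315, 7 segment(s) drawn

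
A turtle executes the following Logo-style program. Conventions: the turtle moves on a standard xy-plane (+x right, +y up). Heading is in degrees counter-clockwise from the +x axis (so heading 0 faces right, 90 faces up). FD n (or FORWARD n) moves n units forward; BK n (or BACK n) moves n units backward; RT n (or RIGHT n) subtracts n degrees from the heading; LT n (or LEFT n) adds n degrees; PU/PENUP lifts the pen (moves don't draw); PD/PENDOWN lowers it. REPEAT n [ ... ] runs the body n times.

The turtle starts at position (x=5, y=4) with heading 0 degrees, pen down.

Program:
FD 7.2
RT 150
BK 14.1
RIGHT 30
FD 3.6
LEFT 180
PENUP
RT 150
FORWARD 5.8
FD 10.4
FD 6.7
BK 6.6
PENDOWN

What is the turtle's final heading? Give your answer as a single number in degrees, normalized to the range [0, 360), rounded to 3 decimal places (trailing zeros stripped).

Executing turtle program step by step:
Start: pos=(5,4), heading=0, pen down
FD 7.2: (5,4) -> (12.2,4) [heading=0, draw]
RT 150: heading 0 -> 210
BK 14.1: (12.2,4) -> (24.411,11.05) [heading=210, draw]
RT 30: heading 210 -> 180
FD 3.6: (24.411,11.05) -> (20.811,11.05) [heading=180, draw]
LT 180: heading 180 -> 0
PU: pen up
RT 150: heading 0 -> 210
FD 5.8: (20.811,11.05) -> (15.788,8.15) [heading=210, move]
FD 10.4: (15.788,8.15) -> (6.781,2.95) [heading=210, move]
FD 6.7: (6.781,2.95) -> (0.979,-0.4) [heading=210, move]
BK 6.6: (0.979,-0.4) -> (6.695,2.9) [heading=210, move]
PD: pen down
Final: pos=(6.695,2.9), heading=210, 3 segment(s) drawn

Answer: 210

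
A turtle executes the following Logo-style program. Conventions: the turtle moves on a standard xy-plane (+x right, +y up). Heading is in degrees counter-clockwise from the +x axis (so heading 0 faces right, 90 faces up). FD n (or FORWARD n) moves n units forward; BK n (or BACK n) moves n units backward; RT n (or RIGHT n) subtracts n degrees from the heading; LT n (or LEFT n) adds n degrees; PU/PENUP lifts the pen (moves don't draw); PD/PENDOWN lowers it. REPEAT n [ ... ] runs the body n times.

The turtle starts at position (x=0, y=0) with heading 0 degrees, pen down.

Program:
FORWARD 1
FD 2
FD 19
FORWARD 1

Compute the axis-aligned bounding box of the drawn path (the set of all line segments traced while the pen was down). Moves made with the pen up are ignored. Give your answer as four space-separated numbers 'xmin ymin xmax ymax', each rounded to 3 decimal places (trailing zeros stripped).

Answer: 0 0 23 0

Derivation:
Executing turtle program step by step:
Start: pos=(0,0), heading=0, pen down
FD 1: (0,0) -> (1,0) [heading=0, draw]
FD 2: (1,0) -> (3,0) [heading=0, draw]
FD 19: (3,0) -> (22,0) [heading=0, draw]
FD 1: (22,0) -> (23,0) [heading=0, draw]
Final: pos=(23,0), heading=0, 4 segment(s) drawn

Segment endpoints: x in {0, 1, 3, 22, 23}, y in {0}
xmin=0, ymin=0, xmax=23, ymax=0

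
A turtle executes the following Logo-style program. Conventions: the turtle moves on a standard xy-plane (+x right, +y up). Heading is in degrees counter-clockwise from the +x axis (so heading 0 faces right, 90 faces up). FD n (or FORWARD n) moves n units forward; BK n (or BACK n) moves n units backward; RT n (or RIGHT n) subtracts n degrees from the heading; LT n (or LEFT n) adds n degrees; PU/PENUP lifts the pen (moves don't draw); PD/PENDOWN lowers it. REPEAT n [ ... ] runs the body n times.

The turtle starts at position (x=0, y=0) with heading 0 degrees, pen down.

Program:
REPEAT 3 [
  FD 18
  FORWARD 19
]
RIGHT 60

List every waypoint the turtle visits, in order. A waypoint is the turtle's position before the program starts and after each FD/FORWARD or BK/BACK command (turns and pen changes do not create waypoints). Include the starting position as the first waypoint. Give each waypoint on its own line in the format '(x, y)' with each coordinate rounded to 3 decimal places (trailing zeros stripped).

Answer: (0, 0)
(18, 0)
(37, 0)
(55, 0)
(74, 0)
(92, 0)
(111, 0)

Derivation:
Executing turtle program step by step:
Start: pos=(0,0), heading=0, pen down
REPEAT 3 [
  -- iteration 1/3 --
  FD 18: (0,0) -> (18,0) [heading=0, draw]
  FD 19: (18,0) -> (37,0) [heading=0, draw]
  -- iteration 2/3 --
  FD 18: (37,0) -> (55,0) [heading=0, draw]
  FD 19: (55,0) -> (74,0) [heading=0, draw]
  -- iteration 3/3 --
  FD 18: (74,0) -> (92,0) [heading=0, draw]
  FD 19: (92,0) -> (111,0) [heading=0, draw]
]
RT 60: heading 0 -> 300
Final: pos=(111,0), heading=300, 6 segment(s) drawn
Waypoints (7 total):
(0, 0)
(18, 0)
(37, 0)
(55, 0)
(74, 0)
(92, 0)
(111, 0)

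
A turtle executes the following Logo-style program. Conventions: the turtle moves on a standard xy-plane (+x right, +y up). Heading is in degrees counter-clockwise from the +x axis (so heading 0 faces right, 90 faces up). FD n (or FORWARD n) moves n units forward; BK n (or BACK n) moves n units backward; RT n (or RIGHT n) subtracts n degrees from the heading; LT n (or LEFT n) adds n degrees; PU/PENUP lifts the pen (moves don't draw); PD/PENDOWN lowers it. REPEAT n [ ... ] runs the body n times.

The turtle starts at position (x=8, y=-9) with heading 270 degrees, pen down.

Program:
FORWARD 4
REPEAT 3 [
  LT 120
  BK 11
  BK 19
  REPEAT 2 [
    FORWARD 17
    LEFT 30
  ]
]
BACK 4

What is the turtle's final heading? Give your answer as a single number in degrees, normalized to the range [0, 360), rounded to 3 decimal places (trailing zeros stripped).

Executing turtle program step by step:
Start: pos=(8,-9), heading=270, pen down
FD 4: (8,-9) -> (8,-13) [heading=270, draw]
REPEAT 3 [
  -- iteration 1/3 --
  LT 120: heading 270 -> 30
  BK 11: (8,-13) -> (-1.526,-18.5) [heading=30, draw]
  BK 19: (-1.526,-18.5) -> (-17.981,-28) [heading=30, draw]
  REPEAT 2 [
    -- iteration 1/2 --
    FD 17: (-17.981,-28) -> (-3.258,-19.5) [heading=30, draw]
    LT 30: heading 30 -> 60
    -- iteration 2/2 --
    FD 17: (-3.258,-19.5) -> (5.242,-4.778) [heading=60, draw]
    LT 30: heading 60 -> 90
  ]
  -- iteration 2/3 --
  LT 120: heading 90 -> 210
  BK 11: (5.242,-4.778) -> (14.768,0.722) [heading=210, draw]
  BK 19: (14.768,0.722) -> (31.222,10.222) [heading=210, draw]
  REPEAT 2 [
    -- iteration 1/2 --
    FD 17: (31.222,10.222) -> (16.5,1.722) [heading=210, draw]
    LT 30: heading 210 -> 240
    -- iteration 2/2 --
    FD 17: (16.5,1.722) -> (8,-13) [heading=240, draw]
    LT 30: heading 240 -> 270
  ]
  -- iteration 3/3 --
  LT 120: heading 270 -> 30
  BK 11: (8,-13) -> (-1.526,-18.5) [heading=30, draw]
  BK 19: (-1.526,-18.5) -> (-17.981,-28) [heading=30, draw]
  REPEAT 2 [
    -- iteration 1/2 --
    FD 17: (-17.981,-28) -> (-3.258,-19.5) [heading=30, draw]
    LT 30: heading 30 -> 60
    -- iteration 2/2 --
    FD 17: (-3.258,-19.5) -> (5.242,-4.778) [heading=60, draw]
    LT 30: heading 60 -> 90
  ]
]
BK 4: (5.242,-4.778) -> (5.242,-8.778) [heading=90, draw]
Final: pos=(5.242,-8.778), heading=90, 14 segment(s) drawn

Answer: 90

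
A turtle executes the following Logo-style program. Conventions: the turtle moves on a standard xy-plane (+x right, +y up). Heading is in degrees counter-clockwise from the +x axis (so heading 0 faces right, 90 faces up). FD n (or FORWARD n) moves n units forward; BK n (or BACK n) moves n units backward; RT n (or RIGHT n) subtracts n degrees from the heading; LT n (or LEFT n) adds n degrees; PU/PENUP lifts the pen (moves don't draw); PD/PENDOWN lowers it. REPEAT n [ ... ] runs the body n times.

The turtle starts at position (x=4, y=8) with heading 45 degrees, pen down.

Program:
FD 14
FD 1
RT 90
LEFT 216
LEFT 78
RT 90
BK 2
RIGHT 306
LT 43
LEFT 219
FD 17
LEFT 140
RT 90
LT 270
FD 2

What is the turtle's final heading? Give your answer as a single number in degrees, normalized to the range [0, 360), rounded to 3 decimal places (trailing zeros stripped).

Executing turtle program step by step:
Start: pos=(4,8), heading=45, pen down
FD 14: (4,8) -> (13.899,17.899) [heading=45, draw]
FD 1: (13.899,17.899) -> (14.607,18.607) [heading=45, draw]
RT 90: heading 45 -> 315
LT 216: heading 315 -> 171
LT 78: heading 171 -> 249
RT 90: heading 249 -> 159
BK 2: (14.607,18.607) -> (16.474,17.89) [heading=159, draw]
RT 306: heading 159 -> 213
LT 43: heading 213 -> 256
LT 219: heading 256 -> 115
FD 17: (16.474,17.89) -> (9.289,33.297) [heading=115, draw]
LT 140: heading 115 -> 255
RT 90: heading 255 -> 165
LT 270: heading 165 -> 75
FD 2: (9.289,33.297) -> (9.807,35.229) [heading=75, draw]
Final: pos=(9.807,35.229), heading=75, 5 segment(s) drawn

Answer: 75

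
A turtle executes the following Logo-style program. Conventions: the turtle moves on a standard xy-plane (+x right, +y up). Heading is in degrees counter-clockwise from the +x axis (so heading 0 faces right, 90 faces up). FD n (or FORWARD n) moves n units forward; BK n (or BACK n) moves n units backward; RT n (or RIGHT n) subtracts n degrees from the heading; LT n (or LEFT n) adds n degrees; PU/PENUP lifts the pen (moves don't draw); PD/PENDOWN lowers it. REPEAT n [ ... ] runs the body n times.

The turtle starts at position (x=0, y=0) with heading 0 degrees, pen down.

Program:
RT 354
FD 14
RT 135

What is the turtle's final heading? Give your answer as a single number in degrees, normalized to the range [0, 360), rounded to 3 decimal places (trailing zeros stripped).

Answer: 231

Derivation:
Executing turtle program step by step:
Start: pos=(0,0), heading=0, pen down
RT 354: heading 0 -> 6
FD 14: (0,0) -> (13.923,1.463) [heading=6, draw]
RT 135: heading 6 -> 231
Final: pos=(13.923,1.463), heading=231, 1 segment(s) drawn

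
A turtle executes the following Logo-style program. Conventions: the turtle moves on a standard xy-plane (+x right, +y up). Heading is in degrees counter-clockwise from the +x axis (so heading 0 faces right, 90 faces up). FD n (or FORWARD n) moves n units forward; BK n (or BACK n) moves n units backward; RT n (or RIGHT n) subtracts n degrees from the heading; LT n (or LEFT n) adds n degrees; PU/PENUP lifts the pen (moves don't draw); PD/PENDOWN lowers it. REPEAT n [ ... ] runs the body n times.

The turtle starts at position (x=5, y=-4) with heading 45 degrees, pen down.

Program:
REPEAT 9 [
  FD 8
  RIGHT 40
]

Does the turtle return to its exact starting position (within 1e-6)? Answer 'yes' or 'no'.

Executing turtle program step by step:
Start: pos=(5,-4), heading=45, pen down
REPEAT 9 [
  -- iteration 1/9 --
  FD 8: (5,-4) -> (10.657,1.657) [heading=45, draw]
  RT 40: heading 45 -> 5
  -- iteration 2/9 --
  FD 8: (10.657,1.657) -> (18.626,2.354) [heading=5, draw]
  RT 40: heading 5 -> 325
  -- iteration 3/9 --
  FD 8: (18.626,2.354) -> (25.18,-2.235) [heading=325, draw]
  RT 40: heading 325 -> 285
  -- iteration 4/9 --
  FD 8: (25.18,-2.235) -> (27.25,-9.962) [heading=285, draw]
  RT 40: heading 285 -> 245
  -- iteration 5/9 --
  FD 8: (27.25,-9.962) -> (23.869,-17.212) [heading=245, draw]
  RT 40: heading 245 -> 205
  -- iteration 6/9 --
  FD 8: (23.869,-17.212) -> (16.619,-20.593) [heading=205, draw]
  RT 40: heading 205 -> 165
  -- iteration 7/9 --
  FD 8: (16.619,-20.593) -> (8.891,-18.523) [heading=165, draw]
  RT 40: heading 165 -> 125
  -- iteration 8/9 --
  FD 8: (8.891,-18.523) -> (4.303,-11.97) [heading=125, draw]
  RT 40: heading 125 -> 85
  -- iteration 9/9 --
  FD 8: (4.303,-11.97) -> (5,-4) [heading=85, draw]
  RT 40: heading 85 -> 45
]
Final: pos=(5,-4), heading=45, 9 segment(s) drawn

Start position: (5, -4)
Final position: (5, -4)
Distance = 0; < 1e-6 -> CLOSED

Answer: yes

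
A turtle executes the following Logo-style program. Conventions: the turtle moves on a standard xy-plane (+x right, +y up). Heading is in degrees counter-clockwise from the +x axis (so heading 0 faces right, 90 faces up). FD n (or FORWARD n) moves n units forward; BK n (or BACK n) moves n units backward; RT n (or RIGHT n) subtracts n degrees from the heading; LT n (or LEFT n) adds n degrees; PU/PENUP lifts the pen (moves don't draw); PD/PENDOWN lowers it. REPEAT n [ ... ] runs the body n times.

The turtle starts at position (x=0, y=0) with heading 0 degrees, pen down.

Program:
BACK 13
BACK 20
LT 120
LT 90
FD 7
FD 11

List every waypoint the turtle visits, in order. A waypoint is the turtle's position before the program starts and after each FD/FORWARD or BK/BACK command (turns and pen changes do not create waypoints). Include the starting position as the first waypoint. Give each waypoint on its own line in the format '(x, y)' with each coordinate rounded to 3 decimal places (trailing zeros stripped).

Answer: (0, 0)
(-13, 0)
(-33, 0)
(-39.062, -3.5)
(-48.588, -9)

Derivation:
Executing turtle program step by step:
Start: pos=(0,0), heading=0, pen down
BK 13: (0,0) -> (-13,0) [heading=0, draw]
BK 20: (-13,0) -> (-33,0) [heading=0, draw]
LT 120: heading 0 -> 120
LT 90: heading 120 -> 210
FD 7: (-33,0) -> (-39.062,-3.5) [heading=210, draw]
FD 11: (-39.062,-3.5) -> (-48.588,-9) [heading=210, draw]
Final: pos=(-48.588,-9), heading=210, 4 segment(s) drawn
Waypoints (5 total):
(0, 0)
(-13, 0)
(-33, 0)
(-39.062, -3.5)
(-48.588, -9)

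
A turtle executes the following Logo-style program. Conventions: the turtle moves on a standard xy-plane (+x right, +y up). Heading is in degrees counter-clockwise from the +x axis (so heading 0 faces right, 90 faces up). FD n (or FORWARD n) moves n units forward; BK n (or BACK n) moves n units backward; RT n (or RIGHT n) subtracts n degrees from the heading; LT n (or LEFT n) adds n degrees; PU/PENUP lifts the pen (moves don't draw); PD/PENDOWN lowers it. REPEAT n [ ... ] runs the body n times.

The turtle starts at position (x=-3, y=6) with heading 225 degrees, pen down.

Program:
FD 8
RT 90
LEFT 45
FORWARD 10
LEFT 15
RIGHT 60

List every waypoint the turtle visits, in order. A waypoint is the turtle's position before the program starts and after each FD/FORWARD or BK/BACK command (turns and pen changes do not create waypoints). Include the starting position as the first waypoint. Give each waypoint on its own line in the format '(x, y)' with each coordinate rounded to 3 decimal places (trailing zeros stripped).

Executing turtle program step by step:
Start: pos=(-3,6), heading=225, pen down
FD 8: (-3,6) -> (-8.657,0.343) [heading=225, draw]
RT 90: heading 225 -> 135
LT 45: heading 135 -> 180
FD 10: (-8.657,0.343) -> (-18.657,0.343) [heading=180, draw]
LT 15: heading 180 -> 195
RT 60: heading 195 -> 135
Final: pos=(-18.657,0.343), heading=135, 2 segment(s) drawn
Waypoints (3 total):
(-3, 6)
(-8.657, 0.343)
(-18.657, 0.343)

Answer: (-3, 6)
(-8.657, 0.343)
(-18.657, 0.343)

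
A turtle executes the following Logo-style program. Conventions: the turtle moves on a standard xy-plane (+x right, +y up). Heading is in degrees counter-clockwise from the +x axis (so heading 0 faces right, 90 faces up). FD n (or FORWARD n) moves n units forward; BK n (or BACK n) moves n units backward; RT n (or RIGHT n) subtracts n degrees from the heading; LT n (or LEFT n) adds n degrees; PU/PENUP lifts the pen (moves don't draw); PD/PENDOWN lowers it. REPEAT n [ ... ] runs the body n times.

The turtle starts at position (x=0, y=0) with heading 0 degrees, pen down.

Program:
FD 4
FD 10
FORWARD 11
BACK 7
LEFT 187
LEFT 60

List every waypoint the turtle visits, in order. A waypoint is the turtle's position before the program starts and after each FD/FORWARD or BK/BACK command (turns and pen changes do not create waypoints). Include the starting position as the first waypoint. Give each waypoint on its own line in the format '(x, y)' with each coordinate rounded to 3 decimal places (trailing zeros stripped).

Executing turtle program step by step:
Start: pos=(0,0), heading=0, pen down
FD 4: (0,0) -> (4,0) [heading=0, draw]
FD 10: (4,0) -> (14,0) [heading=0, draw]
FD 11: (14,0) -> (25,0) [heading=0, draw]
BK 7: (25,0) -> (18,0) [heading=0, draw]
LT 187: heading 0 -> 187
LT 60: heading 187 -> 247
Final: pos=(18,0), heading=247, 4 segment(s) drawn
Waypoints (5 total):
(0, 0)
(4, 0)
(14, 0)
(25, 0)
(18, 0)

Answer: (0, 0)
(4, 0)
(14, 0)
(25, 0)
(18, 0)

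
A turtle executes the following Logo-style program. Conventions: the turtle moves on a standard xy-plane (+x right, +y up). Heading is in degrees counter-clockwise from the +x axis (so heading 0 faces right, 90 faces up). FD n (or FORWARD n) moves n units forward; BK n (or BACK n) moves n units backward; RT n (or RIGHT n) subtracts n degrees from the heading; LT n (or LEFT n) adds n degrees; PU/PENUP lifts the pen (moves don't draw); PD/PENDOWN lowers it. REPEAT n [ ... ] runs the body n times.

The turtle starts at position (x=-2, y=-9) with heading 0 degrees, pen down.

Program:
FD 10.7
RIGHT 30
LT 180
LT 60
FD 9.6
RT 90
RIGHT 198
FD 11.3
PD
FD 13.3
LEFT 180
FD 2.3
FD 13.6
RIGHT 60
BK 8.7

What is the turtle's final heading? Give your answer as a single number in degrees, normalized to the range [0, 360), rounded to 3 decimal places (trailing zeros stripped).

Answer: 42

Derivation:
Executing turtle program step by step:
Start: pos=(-2,-9), heading=0, pen down
FD 10.7: (-2,-9) -> (8.7,-9) [heading=0, draw]
RT 30: heading 0 -> 330
LT 180: heading 330 -> 150
LT 60: heading 150 -> 210
FD 9.6: (8.7,-9) -> (0.386,-13.8) [heading=210, draw]
RT 90: heading 210 -> 120
RT 198: heading 120 -> 282
FD 11.3: (0.386,-13.8) -> (2.736,-24.853) [heading=282, draw]
PD: pen down
FD 13.3: (2.736,-24.853) -> (5.501,-37.862) [heading=282, draw]
LT 180: heading 282 -> 102
FD 2.3: (5.501,-37.862) -> (5.023,-35.613) [heading=102, draw]
FD 13.6: (5.023,-35.613) -> (2.195,-22.31) [heading=102, draw]
RT 60: heading 102 -> 42
BK 8.7: (2.195,-22.31) -> (-4.27,-28.131) [heading=42, draw]
Final: pos=(-4.27,-28.131), heading=42, 7 segment(s) drawn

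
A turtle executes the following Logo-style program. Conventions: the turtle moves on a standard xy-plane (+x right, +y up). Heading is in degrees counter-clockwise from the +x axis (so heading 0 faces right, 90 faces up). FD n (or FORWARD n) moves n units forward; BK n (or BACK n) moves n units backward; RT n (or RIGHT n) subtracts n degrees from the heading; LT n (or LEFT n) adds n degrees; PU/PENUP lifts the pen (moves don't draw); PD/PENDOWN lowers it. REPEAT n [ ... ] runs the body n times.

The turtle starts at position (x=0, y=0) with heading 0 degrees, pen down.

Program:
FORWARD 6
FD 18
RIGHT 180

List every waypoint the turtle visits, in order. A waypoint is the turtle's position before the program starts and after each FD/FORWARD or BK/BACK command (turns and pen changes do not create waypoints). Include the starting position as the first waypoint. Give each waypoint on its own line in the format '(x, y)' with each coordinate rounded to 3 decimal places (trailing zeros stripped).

Answer: (0, 0)
(6, 0)
(24, 0)

Derivation:
Executing turtle program step by step:
Start: pos=(0,0), heading=0, pen down
FD 6: (0,0) -> (6,0) [heading=0, draw]
FD 18: (6,0) -> (24,0) [heading=0, draw]
RT 180: heading 0 -> 180
Final: pos=(24,0), heading=180, 2 segment(s) drawn
Waypoints (3 total):
(0, 0)
(6, 0)
(24, 0)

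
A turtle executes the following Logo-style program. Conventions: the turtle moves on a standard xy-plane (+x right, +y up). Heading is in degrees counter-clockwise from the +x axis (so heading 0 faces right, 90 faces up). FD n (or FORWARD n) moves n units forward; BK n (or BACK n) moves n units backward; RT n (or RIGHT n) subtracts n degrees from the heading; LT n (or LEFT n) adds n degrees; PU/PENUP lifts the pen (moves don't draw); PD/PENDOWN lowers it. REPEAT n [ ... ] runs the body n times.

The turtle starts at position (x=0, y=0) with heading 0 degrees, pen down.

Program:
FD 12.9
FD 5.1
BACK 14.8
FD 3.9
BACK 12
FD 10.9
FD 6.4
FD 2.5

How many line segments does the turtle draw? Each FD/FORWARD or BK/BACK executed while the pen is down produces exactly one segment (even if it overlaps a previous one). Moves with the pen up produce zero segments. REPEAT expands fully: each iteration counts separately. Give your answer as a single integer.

Executing turtle program step by step:
Start: pos=(0,0), heading=0, pen down
FD 12.9: (0,0) -> (12.9,0) [heading=0, draw]
FD 5.1: (12.9,0) -> (18,0) [heading=0, draw]
BK 14.8: (18,0) -> (3.2,0) [heading=0, draw]
FD 3.9: (3.2,0) -> (7.1,0) [heading=0, draw]
BK 12: (7.1,0) -> (-4.9,0) [heading=0, draw]
FD 10.9: (-4.9,0) -> (6,0) [heading=0, draw]
FD 6.4: (6,0) -> (12.4,0) [heading=0, draw]
FD 2.5: (12.4,0) -> (14.9,0) [heading=0, draw]
Final: pos=(14.9,0), heading=0, 8 segment(s) drawn
Segments drawn: 8

Answer: 8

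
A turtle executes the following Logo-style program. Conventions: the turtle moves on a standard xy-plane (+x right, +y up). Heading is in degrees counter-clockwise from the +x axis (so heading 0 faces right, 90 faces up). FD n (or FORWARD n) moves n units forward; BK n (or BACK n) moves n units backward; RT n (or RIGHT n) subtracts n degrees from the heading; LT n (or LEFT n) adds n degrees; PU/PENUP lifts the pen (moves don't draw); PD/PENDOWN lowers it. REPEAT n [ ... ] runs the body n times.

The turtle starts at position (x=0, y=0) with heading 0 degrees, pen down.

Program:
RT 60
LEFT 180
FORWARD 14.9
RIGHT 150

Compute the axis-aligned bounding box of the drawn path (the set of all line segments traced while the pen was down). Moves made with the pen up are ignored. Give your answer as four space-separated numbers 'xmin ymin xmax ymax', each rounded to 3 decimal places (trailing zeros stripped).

Executing turtle program step by step:
Start: pos=(0,0), heading=0, pen down
RT 60: heading 0 -> 300
LT 180: heading 300 -> 120
FD 14.9: (0,0) -> (-7.45,12.904) [heading=120, draw]
RT 150: heading 120 -> 330
Final: pos=(-7.45,12.904), heading=330, 1 segment(s) drawn

Segment endpoints: x in {-7.45, 0}, y in {0, 12.904}
xmin=-7.45, ymin=0, xmax=0, ymax=12.904

Answer: -7.45 0 0 12.904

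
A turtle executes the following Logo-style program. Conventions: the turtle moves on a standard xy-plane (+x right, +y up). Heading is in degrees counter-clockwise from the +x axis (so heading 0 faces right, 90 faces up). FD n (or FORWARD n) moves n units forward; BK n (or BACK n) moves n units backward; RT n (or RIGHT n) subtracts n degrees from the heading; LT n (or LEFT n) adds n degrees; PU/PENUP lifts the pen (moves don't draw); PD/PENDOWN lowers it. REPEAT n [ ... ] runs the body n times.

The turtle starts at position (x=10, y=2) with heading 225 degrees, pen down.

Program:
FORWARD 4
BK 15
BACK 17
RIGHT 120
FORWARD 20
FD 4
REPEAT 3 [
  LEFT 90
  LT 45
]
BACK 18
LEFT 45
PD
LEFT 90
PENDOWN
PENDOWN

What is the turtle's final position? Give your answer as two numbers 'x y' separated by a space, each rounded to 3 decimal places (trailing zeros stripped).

Answer: 39.176 35.981

Derivation:
Executing turtle program step by step:
Start: pos=(10,2), heading=225, pen down
FD 4: (10,2) -> (7.172,-0.828) [heading=225, draw]
BK 15: (7.172,-0.828) -> (17.778,9.778) [heading=225, draw]
BK 17: (17.778,9.778) -> (29.799,21.799) [heading=225, draw]
RT 120: heading 225 -> 105
FD 20: (29.799,21.799) -> (24.623,41.118) [heading=105, draw]
FD 4: (24.623,41.118) -> (23.587,44.981) [heading=105, draw]
REPEAT 3 [
  -- iteration 1/3 --
  LT 90: heading 105 -> 195
  LT 45: heading 195 -> 240
  -- iteration 2/3 --
  LT 90: heading 240 -> 330
  LT 45: heading 330 -> 15
  -- iteration 3/3 --
  LT 90: heading 15 -> 105
  LT 45: heading 105 -> 150
]
BK 18: (23.587,44.981) -> (39.176,35.981) [heading=150, draw]
LT 45: heading 150 -> 195
PD: pen down
LT 90: heading 195 -> 285
PD: pen down
PD: pen down
Final: pos=(39.176,35.981), heading=285, 6 segment(s) drawn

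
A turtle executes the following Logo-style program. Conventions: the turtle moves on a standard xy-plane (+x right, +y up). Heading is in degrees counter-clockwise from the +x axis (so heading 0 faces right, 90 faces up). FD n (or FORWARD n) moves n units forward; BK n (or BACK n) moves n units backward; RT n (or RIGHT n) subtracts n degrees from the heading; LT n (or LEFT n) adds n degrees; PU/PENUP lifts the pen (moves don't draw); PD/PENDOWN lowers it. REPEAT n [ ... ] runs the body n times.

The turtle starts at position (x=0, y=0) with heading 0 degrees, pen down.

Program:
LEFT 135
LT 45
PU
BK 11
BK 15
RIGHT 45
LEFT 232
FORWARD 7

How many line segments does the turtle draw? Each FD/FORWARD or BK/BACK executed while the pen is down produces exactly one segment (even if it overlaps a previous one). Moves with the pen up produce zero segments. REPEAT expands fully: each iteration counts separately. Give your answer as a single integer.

Executing turtle program step by step:
Start: pos=(0,0), heading=0, pen down
LT 135: heading 0 -> 135
LT 45: heading 135 -> 180
PU: pen up
BK 11: (0,0) -> (11,0) [heading=180, move]
BK 15: (11,0) -> (26,0) [heading=180, move]
RT 45: heading 180 -> 135
LT 232: heading 135 -> 7
FD 7: (26,0) -> (32.948,0.853) [heading=7, move]
Final: pos=(32.948,0.853), heading=7, 0 segment(s) drawn
Segments drawn: 0

Answer: 0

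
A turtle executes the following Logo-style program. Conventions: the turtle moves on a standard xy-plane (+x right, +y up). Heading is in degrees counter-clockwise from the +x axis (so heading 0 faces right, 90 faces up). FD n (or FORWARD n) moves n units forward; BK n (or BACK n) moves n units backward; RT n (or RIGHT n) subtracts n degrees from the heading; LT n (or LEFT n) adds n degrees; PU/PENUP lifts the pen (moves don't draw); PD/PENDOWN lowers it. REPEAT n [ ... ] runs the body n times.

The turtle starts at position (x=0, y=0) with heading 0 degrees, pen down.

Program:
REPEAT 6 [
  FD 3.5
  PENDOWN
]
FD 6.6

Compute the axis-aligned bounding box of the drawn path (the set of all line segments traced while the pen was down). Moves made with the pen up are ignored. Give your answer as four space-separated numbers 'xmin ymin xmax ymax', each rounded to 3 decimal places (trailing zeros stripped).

Answer: 0 0 27.6 0

Derivation:
Executing turtle program step by step:
Start: pos=(0,0), heading=0, pen down
REPEAT 6 [
  -- iteration 1/6 --
  FD 3.5: (0,0) -> (3.5,0) [heading=0, draw]
  PD: pen down
  -- iteration 2/6 --
  FD 3.5: (3.5,0) -> (7,0) [heading=0, draw]
  PD: pen down
  -- iteration 3/6 --
  FD 3.5: (7,0) -> (10.5,0) [heading=0, draw]
  PD: pen down
  -- iteration 4/6 --
  FD 3.5: (10.5,0) -> (14,0) [heading=0, draw]
  PD: pen down
  -- iteration 5/6 --
  FD 3.5: (14,0) -> (17.5,0) [heading=0, draw]
  PD: pen down
  -- iteration 6/6 --
  FD 3.5: (17.5,0) -> (21,0) [heading=0, draw]
  PD: pen down
]
FD 6.6: (21,0) -> (27.6,0) [heading=0, draw]
Final: pos=(27.6,0), heading=0, 7 segment(s) drawn

Segment endpoints: x in {0, 3.5, 7, 10.5, 14, 17.5, 21, 27.6}, y in {0}
xmin=0, ymin=0, xmax=27.6, ymax=0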